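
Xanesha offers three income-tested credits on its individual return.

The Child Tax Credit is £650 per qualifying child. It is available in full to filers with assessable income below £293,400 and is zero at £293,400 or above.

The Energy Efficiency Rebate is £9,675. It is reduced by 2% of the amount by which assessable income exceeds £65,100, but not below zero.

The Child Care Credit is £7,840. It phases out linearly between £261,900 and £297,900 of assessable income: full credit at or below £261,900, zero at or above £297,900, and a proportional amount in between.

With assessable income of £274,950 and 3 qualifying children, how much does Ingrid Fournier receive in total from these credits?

£12,426

Child Tax Credit: base = 3 × £650 = £1,950. £274,950 is below the £293,400 cutoff, so the full £1,950 applies.
Energy Efficiency Rebate: 2% of the £209,850 excess over £65,100 is £4,197; credit = £9,675 − £4,197 = £5,478.
Child Care Credit: £274,950 is £13,050 into a £36,000 phase-out range, leaving 22,950/36,000 of the credit: £7,840 × 22,950/36,000 = £4,998.
Total: £1,950 + £5,478 + £4,998 = £12,426.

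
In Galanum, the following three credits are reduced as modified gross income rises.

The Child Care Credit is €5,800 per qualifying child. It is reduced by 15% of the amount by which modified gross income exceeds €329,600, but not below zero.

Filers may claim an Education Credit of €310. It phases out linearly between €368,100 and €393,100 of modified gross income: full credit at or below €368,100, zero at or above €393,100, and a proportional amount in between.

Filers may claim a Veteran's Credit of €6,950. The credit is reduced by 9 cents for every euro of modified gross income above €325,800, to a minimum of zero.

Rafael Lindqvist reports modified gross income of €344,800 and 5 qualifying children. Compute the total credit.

Child Care Credit: base = 5 × €5,800 = €29,000. 15% of the €15,200 excess over €329,600 is €2,280; credit = €29,000 − €2,280 = €26,720.
Education Credit: €344,800 is at or below the €368,100 threshold, so the full €310 applies.
Veteran's Credit: 9% of the €19,000 excess over €325,800 is €1,710; credit = €6,950 − €1,710 = €5,240.
Total: €26,720 + €310 + €5,240 = €32,270.

€32,270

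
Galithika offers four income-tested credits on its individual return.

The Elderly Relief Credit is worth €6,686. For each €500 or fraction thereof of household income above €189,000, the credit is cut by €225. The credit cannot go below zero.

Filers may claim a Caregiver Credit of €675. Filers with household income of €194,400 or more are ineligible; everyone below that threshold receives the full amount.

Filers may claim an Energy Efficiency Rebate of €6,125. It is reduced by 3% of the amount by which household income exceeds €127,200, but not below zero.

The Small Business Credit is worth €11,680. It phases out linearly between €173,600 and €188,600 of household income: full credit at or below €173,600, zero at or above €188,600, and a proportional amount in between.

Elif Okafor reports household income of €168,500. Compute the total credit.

Elderly Relief Credit: €168,500 is at or below the €189,000 threshold, so the full €6,686 applies.
Caregiver Credit: €168,500 is below the €194,400 cutoff, so the full €675 applies.
Energy Efficiency Rebate: 3% of the €41,300 excess over €127,200 is €1,239; credit = €6,125 − €1,239 = €4,886.
Small Business Credit: €168,500 is at or below the €173,600 threshold, so the full €11,680 applies.
Total: €6,686 + €675 + €4,886 + €11,680 = €23,927.

€23,927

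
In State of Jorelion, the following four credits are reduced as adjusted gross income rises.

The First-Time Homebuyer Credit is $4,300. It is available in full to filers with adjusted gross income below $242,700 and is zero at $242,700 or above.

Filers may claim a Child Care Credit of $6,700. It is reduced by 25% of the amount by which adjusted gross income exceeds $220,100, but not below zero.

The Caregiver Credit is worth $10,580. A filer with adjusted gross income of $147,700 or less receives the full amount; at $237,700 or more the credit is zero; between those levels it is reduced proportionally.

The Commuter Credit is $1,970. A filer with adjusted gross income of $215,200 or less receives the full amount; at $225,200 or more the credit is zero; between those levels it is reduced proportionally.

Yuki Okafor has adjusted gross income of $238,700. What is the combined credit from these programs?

$6,350

First-Time Homebuyer Credit: $238,700 is below the $242,700 cutoff, so the full $4,300 applies.
Child Care Credit: 25% of the $18,600 excess over $220,100 is $4,650; credit = $6,700 − $4,650 = $2,050.
Caregiver Credit: $238,700 is at or above $237,700, so the credit is $0.
Commuter Credit: $238,700 is at or above $225,200, so the credit is $0.
Total: $4,300 + $2,050 + $0 + $0 = $6,350.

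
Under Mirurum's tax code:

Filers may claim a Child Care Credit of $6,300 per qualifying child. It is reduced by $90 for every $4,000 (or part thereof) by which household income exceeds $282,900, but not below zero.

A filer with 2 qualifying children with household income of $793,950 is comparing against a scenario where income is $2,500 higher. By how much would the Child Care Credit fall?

$90

At $793,950 — base = 2 × $6,300 = $12,600. income exceeds $282,900 by $511,050, which is 128 full-or-partial $4,000 increments; reduction = 128 × $90 = $11,520, leaving $1,080.
At $796,450 — base = 2 × $6,300 = $12,600. income exceeds $282,900 by $513,550, which is 129 full-or-partial $4,000 increments; reduction = 129 × $90 = $11,610, leaving $990.
Lost: $1,080 − $990 = $90.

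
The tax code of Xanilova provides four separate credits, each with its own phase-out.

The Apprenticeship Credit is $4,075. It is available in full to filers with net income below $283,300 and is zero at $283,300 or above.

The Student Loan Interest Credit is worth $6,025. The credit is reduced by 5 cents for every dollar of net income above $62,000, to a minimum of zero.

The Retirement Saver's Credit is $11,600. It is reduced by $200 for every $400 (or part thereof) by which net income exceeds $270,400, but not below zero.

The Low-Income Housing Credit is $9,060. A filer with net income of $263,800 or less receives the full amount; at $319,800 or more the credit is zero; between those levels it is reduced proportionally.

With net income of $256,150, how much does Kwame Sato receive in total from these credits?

$24,735

Apprenticeship Credit: $256,150 is below the $283,300 cutoff, so the full $4,075 applies.
Student Loan Interest Credit: 5% of the $194,150 excess over $62,000 is $9,707.50 ≥ base, so the credit is $0.
Retirement Saver's Credit: $256,150 is at or below the $270,400 threshold, so the full $11,600 applies.
Low-Income Housing Credit: $256,150 is at or below the $263,800 threshold, so the full $9,060 applies.
Total: $4,075 + $0 + $11,600 + $9,060 = $24,735.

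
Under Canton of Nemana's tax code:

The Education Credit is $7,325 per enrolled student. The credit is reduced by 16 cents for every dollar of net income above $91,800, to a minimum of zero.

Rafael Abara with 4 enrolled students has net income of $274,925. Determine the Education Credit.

$0

Education Credit: base = 4 × $7,325 = $29,300. 16% of the $183,125 excess over $91,800 is $29,300 ≥ base, so the credit is $0.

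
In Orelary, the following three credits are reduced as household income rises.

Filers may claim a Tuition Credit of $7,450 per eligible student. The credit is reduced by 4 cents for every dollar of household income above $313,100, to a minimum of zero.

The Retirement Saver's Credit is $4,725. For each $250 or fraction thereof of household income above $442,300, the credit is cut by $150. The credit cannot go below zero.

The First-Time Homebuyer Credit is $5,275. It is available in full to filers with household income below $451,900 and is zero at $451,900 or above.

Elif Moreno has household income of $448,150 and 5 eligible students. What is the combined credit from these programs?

Tuition Credit: base = 5 × $7,450 = $37,250. 4% of the $135,050 excess over $313,100 is $5,402; credit = $37,250 − $5,402 = $31,848.
Retirement Saver's Credit: income exceeds $442,300 by $5,850, which is 24 full-or-partial $250 increments; reduction = 24 × $150 = $3,600, leaving $1,125.
First-Time Homebuyer Credit: $448,150 is below the $451,900 cutoff, so the full $5,275 applies.
Total: $31,848 + $1,125 + $5,275 = $38,248.

$38,248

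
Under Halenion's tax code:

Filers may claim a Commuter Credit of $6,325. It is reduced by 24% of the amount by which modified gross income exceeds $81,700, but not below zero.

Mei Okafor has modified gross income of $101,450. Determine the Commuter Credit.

$1,585

Commuter Credit: 24% of the $19,750 excess over $81,700 is $4,740; credit = $6,325 − $4,740 = $1,585.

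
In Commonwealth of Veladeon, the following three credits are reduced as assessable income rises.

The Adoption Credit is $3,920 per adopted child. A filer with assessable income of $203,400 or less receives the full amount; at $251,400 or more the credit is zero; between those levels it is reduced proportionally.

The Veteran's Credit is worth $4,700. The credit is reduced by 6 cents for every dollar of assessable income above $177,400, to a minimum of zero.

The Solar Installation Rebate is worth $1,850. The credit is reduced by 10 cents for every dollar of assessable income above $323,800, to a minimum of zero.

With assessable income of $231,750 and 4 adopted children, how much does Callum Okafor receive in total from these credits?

Adoption Credit: base = 4 × $3,920 = $15,680. $231,750 is $28,350 into a $48,000 phase-out range, leaving 19,650/48,000 of the credit: $15,680 × 19,650/48,000 = $6,419.
Veteran's Credit: 6% of the $54,350 excess over $177,400 is $3,261; credit = $4,700 − $3,261 = $1,439.
Solar Installation Rebate: $231,750 is at or below the $323,800 threshold, so the full $1,850 applies.
Total: $6,419 + $1,439 + $1,850 = $9,708.

$9,708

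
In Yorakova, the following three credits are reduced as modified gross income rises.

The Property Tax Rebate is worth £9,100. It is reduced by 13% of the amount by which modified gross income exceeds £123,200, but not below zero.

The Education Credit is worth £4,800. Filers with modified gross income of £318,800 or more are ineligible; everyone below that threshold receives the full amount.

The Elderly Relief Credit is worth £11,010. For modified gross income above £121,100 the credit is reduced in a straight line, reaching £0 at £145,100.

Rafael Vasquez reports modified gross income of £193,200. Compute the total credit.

£4,800

Property Tax Rebate: 13% of the £70,000 excess over £123,200 is £9,100 ≥ base, so the credit is £0.
Education Credit: £193,200 is below the £318,800 cutoff, so the full £4,800 applies.
Elderly Relief Credit: £193,200 is at or above £145,100, so the credit is £0.
Total: £0 + £4,800 + £0 = £4,800.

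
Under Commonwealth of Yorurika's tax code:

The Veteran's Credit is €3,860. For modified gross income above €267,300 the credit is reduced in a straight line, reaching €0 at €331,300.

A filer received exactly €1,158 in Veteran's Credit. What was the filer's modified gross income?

€312,100

€1,158 is 1,158/3,860 of the full €3,860, so 2,702/3,860 of the €64,000 range has been used: income = €267,300 + €64,000 × 2,702/3,860 = €312,100.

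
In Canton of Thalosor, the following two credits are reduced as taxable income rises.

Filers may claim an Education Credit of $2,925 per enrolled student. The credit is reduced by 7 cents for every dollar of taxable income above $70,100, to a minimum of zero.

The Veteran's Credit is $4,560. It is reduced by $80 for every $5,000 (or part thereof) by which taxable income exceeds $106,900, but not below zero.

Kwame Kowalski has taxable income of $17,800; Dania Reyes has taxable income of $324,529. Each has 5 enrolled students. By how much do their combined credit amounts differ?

Kwame ($17,800): Education Credit: base = 5 × $2,925 = $14,625. $17,800 is at or below the $70,100 threshold, so the full $14,625 applies. Veteran's Credit: $17,800 is at or below the $106,900 threshold, so the full $4,560 applies. total $14,625 + $4,560 = $19,185
Dania ($324,529): Education Credit: base = 5 × $2,925 = $14,625. 7% of the $254,429 excess over $70,100 is $17,810.03 ≥ base, so the credit is $0. Veteran's Credit: income exceeds $106,900 by $217,629, which is 44 full-or-partial $5,000 increments; reduction = 44 × $80 = $3,520, leaving $1,040. total $0 + $1,040 = $1,040
Difference: |$19,185 − $1,040| = $18,145.

$18,145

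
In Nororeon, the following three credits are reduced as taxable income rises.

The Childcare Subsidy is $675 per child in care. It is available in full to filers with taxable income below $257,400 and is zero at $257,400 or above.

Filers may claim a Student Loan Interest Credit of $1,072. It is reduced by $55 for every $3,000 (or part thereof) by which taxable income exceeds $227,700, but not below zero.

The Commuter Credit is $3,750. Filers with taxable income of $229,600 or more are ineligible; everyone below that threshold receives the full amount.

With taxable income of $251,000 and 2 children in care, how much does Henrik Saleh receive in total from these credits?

$1,982

Childcare Subsidy: base = 2 × $675 = $1,350. $251,000 is below the $257,400 cutoff, so the full $1,350 applies.
Student Loan Interest Credit: income exceeds $227,700 by $23,300, which is 8 full-or-partial $3,000 increments; reduction = 8 × $55 = $440, leaving $632.
Commuter Credit: $251,000 meets or exceeds the $229,600 cutoff, so the credit is $0.
Total: $1,350 + $632 + $0 = $1,982.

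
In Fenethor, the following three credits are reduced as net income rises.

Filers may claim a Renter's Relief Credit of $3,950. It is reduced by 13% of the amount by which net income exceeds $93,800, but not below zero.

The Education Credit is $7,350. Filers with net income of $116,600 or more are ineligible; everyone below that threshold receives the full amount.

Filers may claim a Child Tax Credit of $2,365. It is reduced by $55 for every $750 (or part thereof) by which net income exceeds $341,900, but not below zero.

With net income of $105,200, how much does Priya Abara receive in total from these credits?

$12,183

Renter's Relief Credit: 13% of the $11,400 excess over $93,800 is $1,482; credit = $3,950 − $1,482 = $2,468.
Education Credit: $105,200 is below the $116,600 cutoff, so the full $7,350 applies.
Child Tax Credit: $105,200 is at or below the $341,900 threshold, so the full $2,365 applies.
Total: $2,468 + $7,350 + $2,365 = $12,183.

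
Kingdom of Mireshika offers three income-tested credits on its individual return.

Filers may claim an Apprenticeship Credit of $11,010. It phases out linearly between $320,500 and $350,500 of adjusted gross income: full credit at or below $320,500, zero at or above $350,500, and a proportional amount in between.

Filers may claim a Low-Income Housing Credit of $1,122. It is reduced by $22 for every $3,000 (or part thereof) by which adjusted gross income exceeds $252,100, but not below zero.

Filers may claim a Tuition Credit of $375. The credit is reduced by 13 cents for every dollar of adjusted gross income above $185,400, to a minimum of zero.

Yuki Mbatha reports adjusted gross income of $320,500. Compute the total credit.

Apprenticeship Credit: $320,500 is at or below the $320,500 threshold, so the full $11,010 applies.
Low-Income Housing Credit: income exceeds $252,100 by $68,400, which is 23 full-or-partial $3,000 increments; reduction = 23 × $22 = $506, leaving $616.
Tuition Credit: 13% of the $135,100 excess over $185,400 is $17,563 ≥ base, so the credit is $0.
Total: $11,010 + $616 + $0 = $11,626.

$11,626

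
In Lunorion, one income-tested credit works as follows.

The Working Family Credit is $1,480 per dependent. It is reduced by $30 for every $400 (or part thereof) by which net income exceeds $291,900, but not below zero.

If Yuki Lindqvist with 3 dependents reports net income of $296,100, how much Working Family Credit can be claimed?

$4,110

Working Family Credit: base = 3 × $1,480 = $4,440. income exceeds $291,900 by $4,200, which is 11 full-or-partial $400 increments; reduction = 11 × $30 = $330, leaving $4,110.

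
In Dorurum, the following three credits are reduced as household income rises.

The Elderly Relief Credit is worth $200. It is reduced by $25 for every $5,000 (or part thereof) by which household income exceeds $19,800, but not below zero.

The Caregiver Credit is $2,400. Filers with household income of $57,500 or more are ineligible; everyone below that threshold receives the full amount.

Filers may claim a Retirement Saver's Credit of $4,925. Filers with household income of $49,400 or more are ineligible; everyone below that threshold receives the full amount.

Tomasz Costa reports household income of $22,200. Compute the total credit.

$7,500

Elderly Relief Credit: income exceeds $19,800 by $2,400, which is 1 full-or-partial $5,000 increment; reduction = 1 × $25 = $25, leaving $175.
Caregiver Credit: $22,200 is below the $57,500 cutoff, so the full $2,400 applies.
Retirement Saver's Credit: $22,200 is below the $49,400 cutoff, so the full $4,925 applies.
Total: $175 + $2,400 + $4,925 = $7,500.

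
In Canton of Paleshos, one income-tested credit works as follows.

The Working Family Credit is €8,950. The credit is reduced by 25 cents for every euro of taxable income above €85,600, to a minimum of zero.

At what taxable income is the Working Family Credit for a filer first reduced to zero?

The credit falls by 25% of each euro above €85,600, so it reaches zero when the excess is €8,950 / 25% = €35,800: income = €85,600 + €35,800 = €121,400.

€121,400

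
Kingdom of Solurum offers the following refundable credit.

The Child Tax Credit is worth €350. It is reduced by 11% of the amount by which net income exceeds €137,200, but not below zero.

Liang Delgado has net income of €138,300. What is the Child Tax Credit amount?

€229

Child Tax Credit: 11% of the €1,100 excess over €137,200 is €121; credit = €350 − €121 = €229.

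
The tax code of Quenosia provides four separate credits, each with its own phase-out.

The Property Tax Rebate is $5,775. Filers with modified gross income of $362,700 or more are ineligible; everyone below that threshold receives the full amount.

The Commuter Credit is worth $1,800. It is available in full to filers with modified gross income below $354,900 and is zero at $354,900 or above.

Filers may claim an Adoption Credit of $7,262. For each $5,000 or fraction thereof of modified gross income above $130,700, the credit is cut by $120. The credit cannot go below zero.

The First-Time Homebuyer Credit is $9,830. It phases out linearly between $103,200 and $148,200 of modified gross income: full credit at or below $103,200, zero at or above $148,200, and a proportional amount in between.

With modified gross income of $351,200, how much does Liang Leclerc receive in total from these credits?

Property Tax Rebate: $351,200 is below the $362,700 cutoff, so the full $5,775 applies.
Commuter Credit: $351,200 is below the $354,900 cutoff, so the full $1,800 applies.
Adoption Credit: income exceeds $130,700 by $220,500, which is 45 full-or-partial $5,000 increments; reduction = 45 × $120 = $5,400, leaving $1,862.
First-Time Homebuyer Credit: $351,200 is at or above $148,200, so the credit is $0.
Total: $5,775 + $1,800 + $1,862 + $0 = $9,437.

$9,437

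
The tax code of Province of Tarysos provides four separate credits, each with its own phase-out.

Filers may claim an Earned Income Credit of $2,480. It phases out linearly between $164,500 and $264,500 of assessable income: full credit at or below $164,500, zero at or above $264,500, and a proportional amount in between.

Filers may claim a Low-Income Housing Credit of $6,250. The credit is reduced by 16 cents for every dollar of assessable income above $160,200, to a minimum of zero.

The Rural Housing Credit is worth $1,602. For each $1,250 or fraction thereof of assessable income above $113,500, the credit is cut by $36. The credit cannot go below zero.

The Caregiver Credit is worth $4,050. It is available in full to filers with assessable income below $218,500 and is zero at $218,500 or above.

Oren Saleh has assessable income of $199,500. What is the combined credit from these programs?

Earned Income Credit: $199,500 is $35,000 into a $100,000 phase-out range, leaving 65,000/100,000 of the credit: $2,480 × 65,000/100,000 = $1,612.
Low-Income Housing Credit: 16% of the $39,300 excess over $160,200 is $6,288 ≥ base, so the credit is $0.
Rural Housing Credit: income exceeds $113,500 by $86,000 → 69 increments × $36 = $2,484 ≥ base, so the credit is $0.
Caregiver Credit: $199,500 is below the $218,500 cutoff, so the full $4,050 applies.
Total: $1,612 + $0 + $0 + $4,050 = $5,662.

$5,662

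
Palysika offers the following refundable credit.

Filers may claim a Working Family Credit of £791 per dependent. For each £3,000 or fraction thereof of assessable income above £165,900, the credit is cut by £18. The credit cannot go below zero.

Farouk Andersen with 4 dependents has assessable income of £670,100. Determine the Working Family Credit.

Working Family Credit: base = 4 × £791 = £3,164. income exceeds £165,900 by £504,200, which is 169 full-or-partial £3,000 increments; reduction = 169 × £18 = £3,042, leaving £122.

£122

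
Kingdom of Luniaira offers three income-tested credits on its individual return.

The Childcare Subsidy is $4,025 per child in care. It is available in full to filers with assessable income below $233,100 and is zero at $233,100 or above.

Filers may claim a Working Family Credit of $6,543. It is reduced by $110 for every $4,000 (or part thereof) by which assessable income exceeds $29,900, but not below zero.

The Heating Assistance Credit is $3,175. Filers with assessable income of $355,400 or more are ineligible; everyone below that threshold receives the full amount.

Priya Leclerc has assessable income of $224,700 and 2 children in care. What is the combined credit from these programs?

Childcare Subsidy: base = 2 × $4,025 = $8,050. $224,700 is below the $233,100 cutoff, so the full $8,050 applies.
Working Family Credit: income exceeds $29,900 by $194,800, which is 49 full-or-partial $4,000 increments; reduction = 49 × $110 = $5,390, leaving $1,153.
Heating Assistance Credit: $224,700 is below the $355,400 cutoff, so the full $3,175 applies.
Total: $8,050 + $1,153 + $3,175 = $12,378.

$12,378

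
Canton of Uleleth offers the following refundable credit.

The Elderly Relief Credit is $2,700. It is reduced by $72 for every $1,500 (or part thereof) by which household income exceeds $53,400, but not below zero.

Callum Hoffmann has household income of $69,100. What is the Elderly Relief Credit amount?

Elderly Relief Credit: income exceeds $53,400 by $15,700, which is 11 full-or-partial $1,500 increments; reduction = 11 × $72 = $792, leaving $1,908.

$1,908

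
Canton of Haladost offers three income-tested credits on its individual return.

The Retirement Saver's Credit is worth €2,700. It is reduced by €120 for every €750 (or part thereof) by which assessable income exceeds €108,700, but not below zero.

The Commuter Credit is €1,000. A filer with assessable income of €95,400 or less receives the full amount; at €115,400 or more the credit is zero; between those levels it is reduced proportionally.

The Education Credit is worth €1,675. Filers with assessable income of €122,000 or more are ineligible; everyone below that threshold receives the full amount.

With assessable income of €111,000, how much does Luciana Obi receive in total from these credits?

€4,115

Retirement Saver's Credit: income exceeds €108,700 by €2,300, which is 4 full-or-partial €750 increments; reduction = 4 × €120 = €480, leaving €2,220.
Commuter Credit: €111,000 is €15,600 into a €20,000 phase-out range, leaving 4,400/20,000 of the credit: €1,000 × 4,400/20,000 = €220.
Education Credit: €111,000 is below the €122,000 cutoff, so the full €1,675 applies.
Total: €2,220 + €220 + €1,675 = €4,115.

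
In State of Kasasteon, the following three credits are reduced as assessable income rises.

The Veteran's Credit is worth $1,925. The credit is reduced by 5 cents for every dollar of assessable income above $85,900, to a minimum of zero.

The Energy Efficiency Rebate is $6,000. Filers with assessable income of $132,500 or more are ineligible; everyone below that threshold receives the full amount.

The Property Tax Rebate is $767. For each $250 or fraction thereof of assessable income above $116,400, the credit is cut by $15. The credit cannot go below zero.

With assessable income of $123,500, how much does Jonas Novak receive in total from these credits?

$6,377

Veteran's Credit: 5% of the $37,600 excess over $85,900 is $1,880; credit = $1,925 − $1,880 = $45.
Energy Efficiency Rebate: $123,500 is below the $132,500 cutoff, so the full $6,000 applies.
Property Tax Rebate: income exceeds $116,400 by $7,100, which is 29 full-or-partial $250 increments; reduction = 29 × $15 = $435, leaving $332.
Total: $45 + $6,000 + $332 = $6,377.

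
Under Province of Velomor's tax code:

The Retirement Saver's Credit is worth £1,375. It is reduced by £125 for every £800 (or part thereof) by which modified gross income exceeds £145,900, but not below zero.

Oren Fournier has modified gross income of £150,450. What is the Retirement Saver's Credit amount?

£625

Retirement Saver's Credit: income exceeds £145,900 by £4,550, which is 6 full-or-partial £800 increments; reduction = 6 × £125 = £750, leaving £625.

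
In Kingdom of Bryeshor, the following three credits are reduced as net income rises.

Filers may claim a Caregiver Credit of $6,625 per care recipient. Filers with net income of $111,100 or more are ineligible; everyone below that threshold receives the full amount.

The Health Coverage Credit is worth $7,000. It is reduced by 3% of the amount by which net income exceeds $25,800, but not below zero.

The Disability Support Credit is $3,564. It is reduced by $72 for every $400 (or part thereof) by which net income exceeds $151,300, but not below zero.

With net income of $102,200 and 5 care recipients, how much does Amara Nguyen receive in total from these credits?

$41,397

Caregiver Credit: base = 5 × $6,625 = $33,125. $102,200 is below the $111,100 cutoff, so the full $33,125 applies.
Health Coverage Credit: 3% of the $76,400 excess over $25,800 is $2,292; credit = $7,000 − $2,292 = $4,708.
Disability Support Credit: $102,200 is at or below the $151,300 threshold, so the full $3,564 applies.
Total: $33,125 + $4,708 + $3,564 = $41,397.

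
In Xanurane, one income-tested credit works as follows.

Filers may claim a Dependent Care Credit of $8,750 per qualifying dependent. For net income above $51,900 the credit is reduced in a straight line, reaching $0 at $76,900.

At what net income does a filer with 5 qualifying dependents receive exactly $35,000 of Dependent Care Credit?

$56,900

Full credit = 5 × $8,750 = $43,750.
$35,000 is 35,000/43,750 of the full $43,750, so 8,750/43,750 of the $25,000 range has been used: income = $51,900 + $25,000 × 8,750/43,750 = $56,900.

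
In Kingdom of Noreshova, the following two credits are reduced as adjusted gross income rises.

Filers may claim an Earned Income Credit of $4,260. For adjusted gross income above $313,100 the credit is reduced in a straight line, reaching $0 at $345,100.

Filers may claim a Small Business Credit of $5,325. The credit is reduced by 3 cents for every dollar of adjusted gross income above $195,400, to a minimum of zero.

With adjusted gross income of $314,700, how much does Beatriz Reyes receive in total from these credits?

Earned Income Credit: $314,700 is $1,600 into a $32,000 phase-out range, leaving 30,400/32,000 of the credit: $4,260 × 30,400/32,000 = $4,047.
Small Business Credit: 3% of the $119,300 excess over $195,400 is $3,579; credit = $5,325 − $3,579 = $1,746.
Total: $4,047 + $1,746 = $5,793.

$5,793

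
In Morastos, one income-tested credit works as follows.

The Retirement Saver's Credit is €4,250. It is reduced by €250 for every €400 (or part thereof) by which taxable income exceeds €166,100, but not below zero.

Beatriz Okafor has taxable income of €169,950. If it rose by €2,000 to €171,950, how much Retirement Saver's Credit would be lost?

At €169,950 — income exceeds €166,100 by €3,850, which is 10 full-or-partial €400 increments; reduction = 10 × €250 = €2,500, leaving €1,750.
At €171,950 — income exceeds €166,100 by €5,850, which is 15 full-or-partial €400 increments; reduction = 15 × €250 = €3,750, leaving €500.
Lost: €1,750 − €500 = €1,250.

€1,250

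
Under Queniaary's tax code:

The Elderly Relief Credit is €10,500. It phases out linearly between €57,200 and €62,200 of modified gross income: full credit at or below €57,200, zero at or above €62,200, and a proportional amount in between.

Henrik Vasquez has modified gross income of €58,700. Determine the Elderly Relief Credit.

€7,350

Elderly Relief Credit: €58,700 is €1,500 into a €5,000 phase-out range, leaving 3,500/5,000 of the credit: €10,500 × 3,500/5,000 = €7,350.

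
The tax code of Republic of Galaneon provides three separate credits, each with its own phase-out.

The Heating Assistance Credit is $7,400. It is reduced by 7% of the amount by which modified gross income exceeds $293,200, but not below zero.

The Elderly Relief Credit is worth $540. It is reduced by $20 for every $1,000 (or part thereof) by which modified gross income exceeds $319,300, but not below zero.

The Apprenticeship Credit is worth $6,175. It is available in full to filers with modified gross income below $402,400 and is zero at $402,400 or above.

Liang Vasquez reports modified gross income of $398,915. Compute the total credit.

Heating Assistance Credit: 7% of the $105,715 excess over $293,200 is $7,400.05 ≥ base, so the credit is $0.
Elderly Relief Credit: income exceeds $319,300 by $79,615 → 80 increments × $20 = $1,600 ≥ base, so the credit is $0.
Apprenticeship Credit: $398,915 is below the $402,400 cutoff, so the full $6,175 applies.
Total: $0 + $0 + $6,175 = $6,175.

$6,175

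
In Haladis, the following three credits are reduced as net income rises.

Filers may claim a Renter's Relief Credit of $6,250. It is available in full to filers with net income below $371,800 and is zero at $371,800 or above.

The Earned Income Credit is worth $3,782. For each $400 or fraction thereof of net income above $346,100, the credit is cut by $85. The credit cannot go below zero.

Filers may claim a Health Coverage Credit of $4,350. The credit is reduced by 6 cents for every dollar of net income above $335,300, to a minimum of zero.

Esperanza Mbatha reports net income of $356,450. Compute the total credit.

Renter's Relief Credit: $356,450 is below the $371,800 cutoff, so the full $6,250 applies.
Earned Income Credit: income exceeds $346,100 by $10,350, which is 26 full-or-partial $400 increments; reduction = 26 × $85 = $2,210, leaving $1,572.
Health Coverage Credit: 6% of the $21,150 excess over $335,300 is $1,269; credit = $4,350 − $1,269 = $3,081.
Total: $6,250 + $1,572 + $3,081 = $10,903.

$10,903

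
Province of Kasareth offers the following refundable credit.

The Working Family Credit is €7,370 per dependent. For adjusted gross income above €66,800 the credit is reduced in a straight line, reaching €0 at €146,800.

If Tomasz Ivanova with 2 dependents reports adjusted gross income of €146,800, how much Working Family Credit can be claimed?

€0

Working Family Credit: base = 2 × €7,370 = €14,740. €146,800 is at or above €146,800, so the credit is €0.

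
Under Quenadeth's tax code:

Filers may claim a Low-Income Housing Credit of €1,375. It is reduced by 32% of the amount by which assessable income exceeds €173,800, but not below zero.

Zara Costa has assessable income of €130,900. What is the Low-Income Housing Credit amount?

Low-Income Housing Credit: €130,900 is at or below the €173,800 threshold, so the full €1,375 applies.

€1,375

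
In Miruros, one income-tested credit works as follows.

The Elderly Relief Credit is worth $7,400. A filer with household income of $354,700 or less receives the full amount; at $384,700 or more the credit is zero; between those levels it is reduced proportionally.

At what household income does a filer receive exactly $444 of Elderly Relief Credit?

$444 is 444/7,400 of the full $7,400, so 6,956/7,400 of the $30,000 range has been used: income = $354,700 + $30,000 × 6,956/7,400 = $382,900.

$382,900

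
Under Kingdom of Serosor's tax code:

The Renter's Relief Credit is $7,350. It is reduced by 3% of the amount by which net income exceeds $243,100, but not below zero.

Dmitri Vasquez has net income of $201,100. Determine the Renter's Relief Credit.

$7,350

Renter's Relief Credit: $201,100 is at or below the $243,100 threshold, so the full $7,350 applies.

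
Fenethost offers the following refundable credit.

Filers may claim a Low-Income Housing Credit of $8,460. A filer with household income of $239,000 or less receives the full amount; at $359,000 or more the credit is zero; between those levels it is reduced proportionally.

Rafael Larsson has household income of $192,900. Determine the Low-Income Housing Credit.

$8,460

Low-Income Housing Credit: $192,900 is at or below the $239,000 threshold, so the full $8,460 applies.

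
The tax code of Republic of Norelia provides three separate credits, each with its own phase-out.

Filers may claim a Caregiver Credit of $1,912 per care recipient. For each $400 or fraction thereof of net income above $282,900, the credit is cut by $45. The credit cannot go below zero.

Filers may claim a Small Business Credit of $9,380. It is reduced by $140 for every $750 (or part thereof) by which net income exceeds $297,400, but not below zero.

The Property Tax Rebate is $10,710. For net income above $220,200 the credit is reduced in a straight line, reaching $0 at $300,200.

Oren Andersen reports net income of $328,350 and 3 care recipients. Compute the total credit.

$4,106

Caregiver Credit: base = 3 × $1,912 = $5,736. income exceeds $282,900 by $45,450, which is 114 full-or-partial $400 increments; reduction = 114 × $45 = $5,130, leaving $606.
Small Business Credit: income exceeds $297,400 by $30,950, which is 42 full-or-partial $750 increments; reduction = 42 × $140 = $5,880, leaving $3,500.
Property Tax Rebate: $328,350 is at or above $300,200, so the credit is $0.
Total: $606 + $3,500 + $0 = $4,106.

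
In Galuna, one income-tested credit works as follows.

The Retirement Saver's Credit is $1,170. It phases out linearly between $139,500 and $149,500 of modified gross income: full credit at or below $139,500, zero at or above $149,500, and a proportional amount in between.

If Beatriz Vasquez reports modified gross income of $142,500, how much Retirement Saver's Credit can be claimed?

Retirement Saver's Credit: $142,500 is $3,000 into a $10,000 phase-out range, leaving 7,000/10,000 of the credit: $1,170 × 7,000/10,000 = $819.

$819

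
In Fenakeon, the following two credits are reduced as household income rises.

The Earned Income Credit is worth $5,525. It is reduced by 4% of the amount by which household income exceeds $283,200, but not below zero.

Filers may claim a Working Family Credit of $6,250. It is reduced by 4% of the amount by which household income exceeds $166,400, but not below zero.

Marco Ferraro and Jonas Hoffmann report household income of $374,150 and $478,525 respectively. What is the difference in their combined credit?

Marco ($374,150): Earned Income Credit: 4% of the $90,950 excess over $283,200 is $3,638; credit = $5,525 − $3,638 = $1,887. Working Family Credit: 4% of the $207,750 excess over $166,400 is $8,310 ≥ base, so the credit is $0. total $1,887 + $0 = $1,887
Jonas ($478,525): Earned Income Credit: 4% of the $195,325 excess over $283,200 is $7,813 ≥ base, so the credit is $0. Working Family Credit: 4% of the $312,125 excess over $166,400 is $12,485 ≥ base, so the credit is $0. total $0 + $0 = $0
Difference: |$1,887 − $0| = $1,887.

$1,887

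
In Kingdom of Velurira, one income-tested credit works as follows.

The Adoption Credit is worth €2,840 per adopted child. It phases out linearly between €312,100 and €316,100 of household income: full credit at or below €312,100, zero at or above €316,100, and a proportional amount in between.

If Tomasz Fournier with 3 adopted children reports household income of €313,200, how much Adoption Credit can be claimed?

€6,177

Adoption Credit: base = 3 × €2,840 = €8,520. €313,200 is €1,100 into a €4,000 phase-out range, leaving 2,900/4,000 of the credit: €8,520 × 2,900/4,000 = €6,177.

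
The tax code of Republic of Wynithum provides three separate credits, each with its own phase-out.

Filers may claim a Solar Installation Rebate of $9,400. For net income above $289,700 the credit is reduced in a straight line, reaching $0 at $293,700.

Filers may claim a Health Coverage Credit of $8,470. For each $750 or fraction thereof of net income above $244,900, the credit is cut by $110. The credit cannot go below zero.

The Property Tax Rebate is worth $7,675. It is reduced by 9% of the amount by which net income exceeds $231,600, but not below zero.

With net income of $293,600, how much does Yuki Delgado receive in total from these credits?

Solar Installation Rebate: $293,600 is $3,900 into a $4,000 phase-out range, leaving 100/4,000 of the credit: $9,400 × 100/4,000 = $235.
Health Coverage Credit: income exceeds $244,900 by $48,700, which is 65 full-or-partial $750 increments; reduction = 65 × $110 = $7,150, leaving $1,320.
Property Tax Rebate: 9% of the $62,000 excess over $231,600 is $5,580; credit = $7,675 − $5,580 = $2,095.
Total: $235 + $1,320 + $2,095 = $3,650.

$3,650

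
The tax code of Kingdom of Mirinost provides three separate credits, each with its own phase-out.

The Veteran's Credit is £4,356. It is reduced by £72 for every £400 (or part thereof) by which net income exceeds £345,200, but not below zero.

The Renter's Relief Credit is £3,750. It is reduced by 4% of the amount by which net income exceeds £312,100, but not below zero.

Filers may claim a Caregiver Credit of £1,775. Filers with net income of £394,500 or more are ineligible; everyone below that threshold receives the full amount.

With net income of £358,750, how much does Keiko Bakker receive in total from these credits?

Veteran's Credit: income exceeds £345,200 by £13,550, which is 34 full-or-partial £400 increments; reduction = 34 × £72 = £2,448, leaving £1,908.
Renter's Relief Credit: 4% of the £46,650 excess over £312,100 is £1,866; credit = £3,750 − £1,866 = £1,884.
Caregiver Credit: £358,750 is below the £394,500 cutoff, so the full £1,775 applies.
Total: £1,908 + £1,884 + £1,775 = £5,567.

£5,567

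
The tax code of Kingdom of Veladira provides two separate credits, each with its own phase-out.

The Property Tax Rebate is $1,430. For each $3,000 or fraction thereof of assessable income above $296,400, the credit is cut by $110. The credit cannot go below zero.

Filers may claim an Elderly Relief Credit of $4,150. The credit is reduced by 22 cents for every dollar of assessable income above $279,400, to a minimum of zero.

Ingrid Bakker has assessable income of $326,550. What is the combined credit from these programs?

$220

Property Tax Rebate: income exceeds $296,400 by $30,150, which is 11 full-or-partial $3,000 increments; reduction = 11 × $110 = $1,210, leaving $220.
Elderly Relief Credit: 22% of the $47,150 excess over $279,400 is $10,373 ≥ base, so the credit is $0.
Total: $220 + $0 = $220.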